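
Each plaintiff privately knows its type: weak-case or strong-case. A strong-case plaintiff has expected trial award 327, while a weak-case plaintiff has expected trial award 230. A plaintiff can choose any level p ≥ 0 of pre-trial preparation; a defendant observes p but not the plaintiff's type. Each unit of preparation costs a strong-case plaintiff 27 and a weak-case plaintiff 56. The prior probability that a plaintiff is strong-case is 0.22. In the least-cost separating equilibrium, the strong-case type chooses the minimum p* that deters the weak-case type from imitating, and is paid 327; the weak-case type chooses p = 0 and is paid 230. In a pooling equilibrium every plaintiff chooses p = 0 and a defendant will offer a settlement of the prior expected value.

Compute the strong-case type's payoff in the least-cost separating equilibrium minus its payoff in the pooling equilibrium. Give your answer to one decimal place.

28.9

Least-cost separating signal: p* solves 230 = 327 − 56·p*, so p* = (327 − 230)/56 ≈ 1.7321.
Strong-case type's separating payoff: 327 − 27 × p* = 327 − 27 × (327 − 230)/56 = 327 − 2619/56 ≈ 280.232.
Pooling payoff: 0.22 × 327 + 0.78 × 230 = 251.34.
Difference: 280.232 − 251.34 = 28.892, i.e. 28.9 to one decimal place.
The strong-case type prefers to separate.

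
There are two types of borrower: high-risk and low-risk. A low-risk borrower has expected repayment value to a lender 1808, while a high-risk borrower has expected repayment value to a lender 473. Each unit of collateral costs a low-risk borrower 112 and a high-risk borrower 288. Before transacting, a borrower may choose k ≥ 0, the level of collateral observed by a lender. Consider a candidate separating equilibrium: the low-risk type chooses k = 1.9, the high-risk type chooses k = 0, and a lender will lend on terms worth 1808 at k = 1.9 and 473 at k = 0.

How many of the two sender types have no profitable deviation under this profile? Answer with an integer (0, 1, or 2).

1

High-risk type: stay at 0 → 473; mimic → 1808 − 288 × 1.9 = 1260.8. IC fails (473 < 1260.8).
Low-risk type: signal → 1808 − 112 × 1.9 = 1595.2; deviate to 0 → 473. IC holds (1595.2 ≥ 473).
1 of 2 constraints hold, so this profile is not an equilibrium.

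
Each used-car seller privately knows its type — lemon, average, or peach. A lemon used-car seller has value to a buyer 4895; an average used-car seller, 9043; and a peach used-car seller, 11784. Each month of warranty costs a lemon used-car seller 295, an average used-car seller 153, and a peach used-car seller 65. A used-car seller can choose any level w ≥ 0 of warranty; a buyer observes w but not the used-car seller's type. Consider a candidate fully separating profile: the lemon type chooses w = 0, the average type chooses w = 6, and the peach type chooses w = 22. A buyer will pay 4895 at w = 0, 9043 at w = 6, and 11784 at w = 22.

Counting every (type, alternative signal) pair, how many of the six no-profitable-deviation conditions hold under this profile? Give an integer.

Peach (own payoff 11784 − 65×22 = 10354): to w=0 gives 4895 → no gain ✓; to w=6 gives 9043 − 65×6 = 8653 → no gain ✓.
Lemon (own payoff 4895): to w=6 gives 9043 − 295×6 = 7273 → profitable ✗; to w=22 gives 11784 − 295×22 = 5294 → profitable ✗.
Average (own payoff 9043 − 153×6 = 8125): to w=0 gives 4895 → no gain ✓; to w=22 gives 11784 − 153×22 = 8418 → profitable ✗.
3 of the 6 constraints hold; not an equilibrium.

3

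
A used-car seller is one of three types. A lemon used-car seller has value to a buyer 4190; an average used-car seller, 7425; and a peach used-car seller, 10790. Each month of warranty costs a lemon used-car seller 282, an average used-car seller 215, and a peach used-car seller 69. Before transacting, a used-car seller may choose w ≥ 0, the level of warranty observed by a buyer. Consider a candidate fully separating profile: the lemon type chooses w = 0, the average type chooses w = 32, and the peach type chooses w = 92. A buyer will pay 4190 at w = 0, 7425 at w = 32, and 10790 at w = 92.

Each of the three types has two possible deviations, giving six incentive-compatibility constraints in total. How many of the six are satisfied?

Peach (own payoff 10790 − 69×92 = 4442): to w=0 gives 4190 → no gain ✓; to w=32 gives 7425 − 69×32 = 5217 → profitable ✗.
Lemon (own payoff 4190): to w=32 gives 7425 − 282×32 = -1599 → no gain ✓; to w=92 gives 10790 − 282×92 = -15154 → no gain ✓.
Average (own payoff 7425 − 215×32 = 545): to w=0 gives 4190 → profitable ✗; to w=92 gives 10790 − 215×92 = -8990 → no gain ✓.
4 of the 6 constraints hold; not an equilibrium.

4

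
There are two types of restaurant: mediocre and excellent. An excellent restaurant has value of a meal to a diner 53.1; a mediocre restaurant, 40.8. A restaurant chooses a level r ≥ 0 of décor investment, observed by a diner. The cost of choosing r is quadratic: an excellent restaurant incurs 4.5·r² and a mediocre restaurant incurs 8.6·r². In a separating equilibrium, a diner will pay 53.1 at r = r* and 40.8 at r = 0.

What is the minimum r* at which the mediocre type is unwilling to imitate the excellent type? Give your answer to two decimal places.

1.20

The mediocre type at r = 0 receives 40.8; imitating at r* yields 53.1 − 8.6·r*².
Indifference: 40.8 = 53.1 − 8.6·r*², so r*² = (53.1 − 40.8) / 8.6 ≈ 1.4302.
r* = √1.4302 ≈ 1.20.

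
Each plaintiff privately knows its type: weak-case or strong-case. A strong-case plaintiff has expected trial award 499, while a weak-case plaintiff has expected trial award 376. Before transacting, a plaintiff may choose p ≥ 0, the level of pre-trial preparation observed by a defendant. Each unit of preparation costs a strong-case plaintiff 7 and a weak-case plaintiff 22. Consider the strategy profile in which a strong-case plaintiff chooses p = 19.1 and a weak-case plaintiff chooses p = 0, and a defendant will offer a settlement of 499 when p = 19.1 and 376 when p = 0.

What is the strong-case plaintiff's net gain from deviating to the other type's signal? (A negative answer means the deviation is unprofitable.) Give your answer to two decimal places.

Playing p = 19.1 the strong-case plaintiff receives 499 − 7 × 19.1 = 365.3.
Deviating to p = 0 yields 376 instead.
Gain from deviating: 376 − 365.3 = 10.70.
The gain is positive, so the strong-case type's incentive-compatibility constraint is violated — this profile is not a separating equilibrium.

10.70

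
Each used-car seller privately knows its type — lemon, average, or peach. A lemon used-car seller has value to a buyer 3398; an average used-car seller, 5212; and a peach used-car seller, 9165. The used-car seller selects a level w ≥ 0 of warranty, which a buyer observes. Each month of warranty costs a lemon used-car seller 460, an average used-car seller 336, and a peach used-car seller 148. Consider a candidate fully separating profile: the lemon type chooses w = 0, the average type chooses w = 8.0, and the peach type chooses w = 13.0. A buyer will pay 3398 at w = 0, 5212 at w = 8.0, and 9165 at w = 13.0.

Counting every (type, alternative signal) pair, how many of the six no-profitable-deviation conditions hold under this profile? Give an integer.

Lemon (own payoff 3398): to w=8.0 gives 5212 − 460×8.0 = 1532 → no gain ✓; to w=13.0 gives 9165 − 460×13.0 = 3185 → no gain ✓.
Peach (own payoff 9165 − 148×13.0 = 7241): to w=0 gives 3398 → no gain ✓; to w=8.0 gives 5212 − 148×8.0 = 4028 → no gain ✓.
Average (own payoff 5212 − 336×8.0 = 2524): to w=0 gives 3398 → profitable ✗; to w=13.0 gives 9165 − 336×13.0 = 4797 → profitable ✗.
4 of the 6 constraints hold; not an equilibrium.

4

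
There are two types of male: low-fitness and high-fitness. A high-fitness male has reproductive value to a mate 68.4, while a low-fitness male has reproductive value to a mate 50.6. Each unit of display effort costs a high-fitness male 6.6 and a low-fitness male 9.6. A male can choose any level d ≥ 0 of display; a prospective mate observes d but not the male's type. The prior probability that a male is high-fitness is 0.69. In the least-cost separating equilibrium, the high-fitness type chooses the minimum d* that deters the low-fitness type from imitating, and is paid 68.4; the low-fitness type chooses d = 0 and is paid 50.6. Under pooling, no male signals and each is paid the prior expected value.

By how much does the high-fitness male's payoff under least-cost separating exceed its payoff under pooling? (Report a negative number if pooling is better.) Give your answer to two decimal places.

Least-cost separating signal: d* solves 50.6 = 68.4 − 9.6·d*, so d* = (68.4 − 50.6)/9.6 ≈ 1.8542.
High-fitness type's separating payoff: 68.4 − 6.6 × d* = 68.4 − 6.6 × (68.4 − 50.6)/9.6 = 68.4 − 117.48/9.6 = 56.1625.
Pooling payoff: 0.69 × 68.4 + 0.31 × 50.6 = 62.882.
Difference: 56.1625 − 62.882 = -6.7195, i.e. -6.72 to two decimal places.
The high-fitness type would prefer the pooling outcome.

-6.72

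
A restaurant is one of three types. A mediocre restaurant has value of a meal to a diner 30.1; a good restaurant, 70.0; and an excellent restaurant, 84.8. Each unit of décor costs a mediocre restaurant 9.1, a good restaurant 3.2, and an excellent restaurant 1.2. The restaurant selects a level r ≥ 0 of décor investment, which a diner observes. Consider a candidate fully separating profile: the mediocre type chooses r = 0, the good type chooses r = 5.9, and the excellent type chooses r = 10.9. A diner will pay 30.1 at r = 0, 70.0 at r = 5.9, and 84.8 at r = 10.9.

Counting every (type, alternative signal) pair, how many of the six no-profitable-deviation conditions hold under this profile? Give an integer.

6

Good (own payoff 70.0 − 3.2×5.9 = 51.12): to r=0 gives 30.1 → no gain ✓; to r=10.9 gives 84.8 − 3.2×10.9 = 49.92 → no gain ✓.
Excellent (own payoff 84.8 − 1.2×10.9 = 71.72): to r=0 gives 30.1 → no gain ✓; to r=5.9 gives 70.0 − 1.2×5.9 = 62.92 → no gain ✓.
Mediocre (own payoff 30.1): to r=5.9 gives 70.0 − 9.1×5.9 = 16.31 → no gain ✓; to r=10.9 gives 84.8 − 9.1×10.9 = -14.39 → no gain ✓.
6 of the 6 constraints hold; this profile is a separating equilibrium.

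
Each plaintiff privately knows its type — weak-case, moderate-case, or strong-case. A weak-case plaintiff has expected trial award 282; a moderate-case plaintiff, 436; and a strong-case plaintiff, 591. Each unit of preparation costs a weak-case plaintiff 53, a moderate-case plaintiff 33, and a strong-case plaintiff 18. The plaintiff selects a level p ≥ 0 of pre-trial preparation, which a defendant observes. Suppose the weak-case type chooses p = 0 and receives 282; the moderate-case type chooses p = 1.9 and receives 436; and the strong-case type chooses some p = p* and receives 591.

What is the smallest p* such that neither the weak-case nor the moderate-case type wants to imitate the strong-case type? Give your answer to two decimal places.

6.60

Moderate-case type (on-path payoff 436 − 33×1.9 = 373.3) won't mimic when 373.3 ≥ 591 − 33·p*, i.e. p* ≥ 6.60.
Weak-case type (on-path payoff 282) won't mimic when 282 ≥ 591 − 53·p*, i.e. p* ≥ 5.83.
Both must hold, so p* = max(5.83, 6.60) = 6.60. The moderate-case type's constraint binds.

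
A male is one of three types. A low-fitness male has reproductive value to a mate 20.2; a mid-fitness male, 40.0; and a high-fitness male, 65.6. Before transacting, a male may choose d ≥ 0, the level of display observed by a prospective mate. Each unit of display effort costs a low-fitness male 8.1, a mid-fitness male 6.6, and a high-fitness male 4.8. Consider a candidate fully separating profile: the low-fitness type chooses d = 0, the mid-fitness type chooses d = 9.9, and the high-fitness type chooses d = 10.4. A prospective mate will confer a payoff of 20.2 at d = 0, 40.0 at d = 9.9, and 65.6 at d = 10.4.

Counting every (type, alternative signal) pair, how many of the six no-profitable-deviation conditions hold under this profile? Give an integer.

Mid-fitness (own payoff 40.0 − 6.6×9.9 = -25.34): to d=0 gives 20.2 → profitable ✗; to d=10.4 gives 65.6 − 6.6×10.4 = -3.04 → profitable ✗.
Low-fitness (own payoff 20.2): to d=9.9 gives 40.0 − 8.1×9.9 = -40.19 → no gain ✓; to d=10.4 gives 65.6 − 8.1×10.4 = -18.64 → no gain ✓.
High-fitness (own payoff 65.6 − 4.8×10.4 = 15.68): to d=0 gives 20.2 → profitable ✗; to d=9.9 gives 40.0 − 4.8×9.9 = -7.52 → no gain ✓.
3 of the 6 constraints hold; not an equilibrium.

3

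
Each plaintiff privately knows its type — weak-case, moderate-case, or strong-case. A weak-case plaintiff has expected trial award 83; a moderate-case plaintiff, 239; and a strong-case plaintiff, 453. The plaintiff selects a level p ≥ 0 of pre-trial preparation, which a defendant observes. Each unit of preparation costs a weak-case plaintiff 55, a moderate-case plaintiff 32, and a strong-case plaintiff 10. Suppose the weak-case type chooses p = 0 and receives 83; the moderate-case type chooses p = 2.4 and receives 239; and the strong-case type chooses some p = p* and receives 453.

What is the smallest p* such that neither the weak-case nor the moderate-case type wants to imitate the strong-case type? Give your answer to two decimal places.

Weak-case type (on-path payoff 83) won't mimic when 83 ≥ 453 − 55·p*, i.e. p* ≥ 6.73.
Moderate-case type (on-path payoff 239 − 32×2.4 = 162.2) won't mimic when 162.2 ≥ 453 − 32·p*, i.e. p* ≥ 9.09.
Both must hold, so p* = max(6.73, 9.09) = 9.09. The moderate-case type's constraint binds.

9.09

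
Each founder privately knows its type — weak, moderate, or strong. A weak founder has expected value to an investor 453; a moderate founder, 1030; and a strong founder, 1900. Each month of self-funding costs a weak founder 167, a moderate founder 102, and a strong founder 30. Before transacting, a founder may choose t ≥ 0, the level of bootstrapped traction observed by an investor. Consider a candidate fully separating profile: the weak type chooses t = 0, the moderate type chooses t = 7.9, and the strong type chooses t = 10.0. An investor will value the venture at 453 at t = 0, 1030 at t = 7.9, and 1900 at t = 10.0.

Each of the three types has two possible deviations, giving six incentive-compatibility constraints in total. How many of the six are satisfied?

4

Weak (own payoff 453): to t=7.9 gives 1030 − 167×7.9 = -289.3 → no gain ✓; to t=10.0 gives 1900 − 167×10.0 = 230 → no gain ✓.
Strong (own payoff 1900 − 30×10.0 = 1600): to t=0 gives 453 → no gain ✓; to t=7.9 gives 1030 − 30×7.9 = 793 → no gain ✓.
Moderate (own payoff 1030 − 102×7.9 = 224.2): to t=0 gives 453 → profitable ✗; to t=10.0 gives 1900 − 102×10.0 = 880 → profitable ✗.
4 of the 6 constraints hold; not an equilibrium.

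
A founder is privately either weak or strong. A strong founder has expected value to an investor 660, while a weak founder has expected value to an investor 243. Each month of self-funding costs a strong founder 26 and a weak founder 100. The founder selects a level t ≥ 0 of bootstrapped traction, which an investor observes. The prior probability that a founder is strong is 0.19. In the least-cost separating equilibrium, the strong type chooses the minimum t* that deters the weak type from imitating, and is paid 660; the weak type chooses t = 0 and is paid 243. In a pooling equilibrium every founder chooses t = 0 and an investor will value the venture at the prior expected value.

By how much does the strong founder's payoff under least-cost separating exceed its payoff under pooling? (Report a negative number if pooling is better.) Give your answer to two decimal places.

Least-cost separating signal: t* solves 243 = 660 − 100·t*, so t* = (660 − 243)/100 = 4.17.
Strong type's separating payoff: 660 − 26 × t* = 660 − 26 × (660 − 243)/100 = 660 − 10842/100 = 551.58.
Pooling payoff: 0.19 × 660 + 0.81 × 243 = 322.23.
Difference: 551.58 − 322.23 = 229.35.
The strong type prefers to separate.

229.35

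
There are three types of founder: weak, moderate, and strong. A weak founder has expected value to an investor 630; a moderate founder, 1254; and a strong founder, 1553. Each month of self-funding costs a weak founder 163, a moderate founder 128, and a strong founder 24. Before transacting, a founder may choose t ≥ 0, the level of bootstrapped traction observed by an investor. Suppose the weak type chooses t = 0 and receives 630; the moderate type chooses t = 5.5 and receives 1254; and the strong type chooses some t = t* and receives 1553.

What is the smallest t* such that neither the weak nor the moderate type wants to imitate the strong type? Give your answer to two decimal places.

Moderate type (on-path payoff 1254 − 128×5.5 = 550) won't mimic when 550 ≥ 1553 − 128·t*, i.e. t* ≥ 7.84.
Weak type (on-path payoff 630) won't mimic when 630 ≥ 1553 − 163·t*, i.e. t* ≥ 5.66.
Both must hold, so t* = max(5.66, 7.84) = 7.84. The moderate type's constraint binds.

7.84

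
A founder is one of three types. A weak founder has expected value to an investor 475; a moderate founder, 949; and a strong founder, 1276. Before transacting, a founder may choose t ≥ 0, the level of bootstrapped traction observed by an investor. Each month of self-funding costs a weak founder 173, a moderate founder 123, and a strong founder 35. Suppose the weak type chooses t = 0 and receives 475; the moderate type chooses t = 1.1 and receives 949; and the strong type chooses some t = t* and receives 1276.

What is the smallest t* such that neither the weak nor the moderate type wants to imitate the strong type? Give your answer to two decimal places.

Moderate type (on-path payoff 949 − 123×1.1 = 813.7) won't mimic when 813.7 ≥ 1276 − 123·t*, i.e. t* ≥ 3.76.
Weak type (on-path payoff 475) won't mimic when 475 ≥ 1276 − 173·t*, i.e. t* ≥ 4.63.
Both must hold, so t* = max(4.63, 3.76) = 4.63. The weak type's constraint binds.

4.63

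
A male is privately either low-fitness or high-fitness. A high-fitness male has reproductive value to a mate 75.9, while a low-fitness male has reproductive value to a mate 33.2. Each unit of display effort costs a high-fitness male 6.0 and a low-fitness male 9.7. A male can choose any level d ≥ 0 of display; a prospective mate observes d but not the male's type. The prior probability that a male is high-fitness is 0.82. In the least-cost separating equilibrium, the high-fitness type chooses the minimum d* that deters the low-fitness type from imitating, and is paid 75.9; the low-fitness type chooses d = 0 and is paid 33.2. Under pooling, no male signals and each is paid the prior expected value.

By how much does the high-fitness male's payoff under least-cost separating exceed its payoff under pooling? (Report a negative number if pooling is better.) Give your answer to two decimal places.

Least-cost separating signal: d* solves 33.2 = 75.9 − 9.7·d*, so d* = (75.9 − 33.2)/9.7 ≈ 4.4021.
High-fitness type's separating payoff: 75.9 − 6.0 × d* = 75.9 − 6.0 × (75.9 − 33.2)/9.7 = 75.9 − 256.2/9.7 ≈ 49.4876.
Pooling payoff: 0.82 × 75.9 + 0.18 × 33.2 = 68.214.
Difference: 49.4876 − 68.214 = -18.7264, i.e. -18.73 to two decimal places.
The high-fitness type would prefer the pooling outcome.

-18.73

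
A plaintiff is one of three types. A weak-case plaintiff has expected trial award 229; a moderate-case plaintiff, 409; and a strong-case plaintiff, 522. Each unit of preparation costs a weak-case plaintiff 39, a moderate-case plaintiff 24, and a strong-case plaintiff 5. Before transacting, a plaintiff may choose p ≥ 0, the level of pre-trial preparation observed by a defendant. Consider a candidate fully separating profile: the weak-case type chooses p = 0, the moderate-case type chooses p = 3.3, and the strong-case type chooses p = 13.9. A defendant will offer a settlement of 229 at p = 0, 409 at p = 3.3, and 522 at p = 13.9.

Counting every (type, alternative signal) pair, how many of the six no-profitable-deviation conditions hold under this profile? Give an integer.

Moderate-case (own payoff 409 − 24×3.3 = 329.8): to p=0 gives 229 → no gain ✓; to p=13.9 gives 522 − 24×13.9 = 188.4 → no gain ✓.
Weak-case (own payoff 229): to p=3.3 gives 409 − 39×3.3 = 280.3 → profitable ✗; to p=13.9 gives 522 − 39×13.9 = -20.1 → no gain ✓.
Strong-case (own payoff 522 − 5×13.9 = 452.5): to p=0 gives 229 → no gain ✓; to p=3.3 gives 409 − 5×3.3 = 392.5 → no gain ✓.
5 of the 6 constraints hold; not an equilibrium.

5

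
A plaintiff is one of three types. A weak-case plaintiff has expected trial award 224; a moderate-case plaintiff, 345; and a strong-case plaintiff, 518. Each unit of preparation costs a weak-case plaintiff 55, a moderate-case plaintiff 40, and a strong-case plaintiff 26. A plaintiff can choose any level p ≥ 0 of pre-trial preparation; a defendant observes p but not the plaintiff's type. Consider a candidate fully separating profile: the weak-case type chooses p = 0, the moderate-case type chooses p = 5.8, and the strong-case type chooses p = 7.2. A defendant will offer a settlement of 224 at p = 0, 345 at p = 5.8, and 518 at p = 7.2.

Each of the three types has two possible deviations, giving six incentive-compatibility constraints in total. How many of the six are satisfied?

4

Moderate-case (own payoff 345 − 40×5.8 = 113): to p=0 gives 224 → profitable ✗; to p=7.2 gives 518 − 40×7.2 = 230 → profitable ✗.
Strong-case (own payoff 518 − 26×7.2 = 330.8): to p=0 gives 224 → no gain ✓; to p=5.8 gives 345 − 26×5.8 = 194.2 → no gain ✓.
Weak-case (own payoff 224): to p=5.8 gives 345 − 55×5.8 = 26 → no gain ✓; to p=7.2 gives 518 − 55×7.2 = 122 → no gain ✓.
4 of the 6 constraints hold; not an equilibrium.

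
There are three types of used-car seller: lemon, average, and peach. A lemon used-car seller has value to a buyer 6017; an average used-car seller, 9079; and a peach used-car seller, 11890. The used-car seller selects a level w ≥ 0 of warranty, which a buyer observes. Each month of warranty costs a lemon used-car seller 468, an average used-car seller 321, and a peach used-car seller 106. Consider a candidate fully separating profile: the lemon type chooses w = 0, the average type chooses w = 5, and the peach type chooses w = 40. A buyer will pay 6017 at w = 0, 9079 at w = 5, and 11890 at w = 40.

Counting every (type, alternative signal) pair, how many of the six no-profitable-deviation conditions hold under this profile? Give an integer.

Peach (own payoff 11890 − 106×40 = 7650): to w=0 gives 6017 → no gain ✓; to w=5 gives 9079 − 106×5 = 8549 → profitable ✗.
Average (own payoff 9079 − 321×5 = 7474): to w=0 gives 6017 → no gain ✓; to w=40 gives 11890 − 321×40 = -950 → no gain ✓.
Lemon (own payoff 6017): to w=5 gives 9079 − 468×5 = 6739 → profitable ✗; to w=40 gives 11890 − 468×40 = -6830 → no gain ✓.
4 of the 6 constraints hold; not an equilibrium.

4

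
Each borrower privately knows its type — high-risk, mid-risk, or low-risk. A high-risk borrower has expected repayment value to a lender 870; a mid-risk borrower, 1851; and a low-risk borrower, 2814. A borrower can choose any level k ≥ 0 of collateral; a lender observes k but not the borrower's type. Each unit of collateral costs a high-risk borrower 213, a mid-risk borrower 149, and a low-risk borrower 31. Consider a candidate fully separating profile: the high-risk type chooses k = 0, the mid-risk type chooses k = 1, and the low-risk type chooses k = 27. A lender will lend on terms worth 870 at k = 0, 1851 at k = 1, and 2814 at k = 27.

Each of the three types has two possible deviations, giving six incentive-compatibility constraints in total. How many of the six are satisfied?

5

High-risk (own payoff 870): to k=1 gives 1851 − 213×1 = 1638 → profitable ✗; to k=27 gives 2814 − 213×27 = -2937 → no gain ✓.
Mid-risk (own payoff 1851 − 149×1 = 1702): to k=0 gives 870 → no gain ✓; to k=27 gives 2814 − 149×27 = -1209 → no gain ✓.
Low-risk (own payoff 2814 − 31×27 = 1977): to k=0 gives 870 → no gain ✓; to k=1 gives 1851 − 31×1 = 1820 → no gain ✓.
5 of the 6 constraints hold; not an equilibrium.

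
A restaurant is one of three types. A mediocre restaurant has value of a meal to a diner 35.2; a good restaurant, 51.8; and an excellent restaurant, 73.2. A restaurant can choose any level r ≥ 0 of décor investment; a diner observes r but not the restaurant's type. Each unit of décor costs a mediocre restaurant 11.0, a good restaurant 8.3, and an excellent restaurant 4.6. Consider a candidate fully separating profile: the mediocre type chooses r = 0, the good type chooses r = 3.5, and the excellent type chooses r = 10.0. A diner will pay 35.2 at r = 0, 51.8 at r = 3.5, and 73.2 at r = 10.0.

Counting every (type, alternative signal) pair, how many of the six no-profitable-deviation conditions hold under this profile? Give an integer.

3

Mediocre (own payoff 35.2): to r=3.5 gives 51.8 − 11.0×3.5 = 13.3 → no gain ✓; to r=10.0 gives 73.2 − 11.0×10.0 = -36.8 → no gain ✓.
Good (own payoff 51.8 − 8.3×3.5 = 22.75): to r=0 gives 35.2 → profitable ✗; to r=10.0 gives 73.2 − 8.3×10.0 = -9.8 → no gain ✓.
Excellent (own payoff 73.2 − 4.6×10.0 = 27.2): to r=0 gives 35.2 → profitable ✗; to r=3.5 gives 51.8 − 4.6×3.5 = 35.7 → profitable ✗.
3 of the 6 constraints hold; not an equilibrium.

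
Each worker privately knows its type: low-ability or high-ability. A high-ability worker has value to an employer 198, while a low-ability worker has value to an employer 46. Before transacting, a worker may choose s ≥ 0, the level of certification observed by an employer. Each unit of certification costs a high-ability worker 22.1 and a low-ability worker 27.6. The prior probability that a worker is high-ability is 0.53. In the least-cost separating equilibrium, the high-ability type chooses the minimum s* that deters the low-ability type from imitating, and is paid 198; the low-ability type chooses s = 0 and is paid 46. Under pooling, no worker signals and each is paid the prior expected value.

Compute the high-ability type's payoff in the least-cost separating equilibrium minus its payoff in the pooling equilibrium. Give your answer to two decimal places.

-50.27

Least-cost separating signal: s* solves 46 = 198 − 27.6·s*, so s* = (198 − 46)/27.6 ≈ 5.5072.
High-ability type's separating payoff: 198 − 22.1 × s* = 198 − 22.1 × (198 − 46)/27.6 = 198 − 3359.2/27.6 ≈ 76.2899.
Pooling payoff: 0.53 × 198 + 0.47 × 46 = 126.56.
Difference: 76.2899 − 126.56 = -50.2701, i.e. -50.27 to two decimal places.
The high-ability type would prefer the pooling outcome.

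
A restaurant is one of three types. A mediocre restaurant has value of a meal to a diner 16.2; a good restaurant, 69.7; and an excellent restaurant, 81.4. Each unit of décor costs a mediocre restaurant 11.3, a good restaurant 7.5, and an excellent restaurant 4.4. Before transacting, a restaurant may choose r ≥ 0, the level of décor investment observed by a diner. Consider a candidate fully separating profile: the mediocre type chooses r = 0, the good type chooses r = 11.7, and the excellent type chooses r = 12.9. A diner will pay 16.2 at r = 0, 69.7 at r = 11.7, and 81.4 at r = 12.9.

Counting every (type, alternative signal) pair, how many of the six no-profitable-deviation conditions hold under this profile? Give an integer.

Excellent (own payoff 81.4 − 4.4×12.9 = 24.64): to r=0 gives 16.2 → no gain ✓; to r=11.7 gives 69.7 − 4.4×11.7 = 18.22 → no gain ✓.
Good (own payoff 69.7 − 7.5×11.7 = -18.05): to r=0 gives 16.2 → profitable ✗; to r=12.9 gives 81.4 − 7.5×12.9 = -15.35 → profitable ✗.
Mediocre (own payoff 16.2): to r=11.7 gives 69.7 − 11.3×11.7 = -62.51 → no gain ✓; to r=12.9 gives 81.4 − 11.3×12.9 = -64.37 → no gain ✓.
4 of the 6 constraints hold; not an equilibrium.

4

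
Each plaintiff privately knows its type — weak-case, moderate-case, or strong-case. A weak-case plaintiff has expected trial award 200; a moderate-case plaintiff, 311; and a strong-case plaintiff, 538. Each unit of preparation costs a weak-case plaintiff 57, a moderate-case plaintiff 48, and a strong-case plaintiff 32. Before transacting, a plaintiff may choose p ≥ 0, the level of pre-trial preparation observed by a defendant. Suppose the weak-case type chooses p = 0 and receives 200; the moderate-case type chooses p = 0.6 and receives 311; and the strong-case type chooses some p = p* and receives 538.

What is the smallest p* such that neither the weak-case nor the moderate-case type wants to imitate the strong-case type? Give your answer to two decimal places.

Weak-case type (on-path payoff 200) won't mimic when 200 ≥ 538 − 57·p*, i.e. p* ≥ 5.93.
Moderate-case type (on-path payoff 311 − 48×0.6 = 282.2) won't mimic when 282.2 ≥ 538 − 48·p*, i.e. p* ≥ 5.33.
Both must hold, so p* = max(5.93, 5.33) = 5.93. The weak-case type's constraint binds.

5.93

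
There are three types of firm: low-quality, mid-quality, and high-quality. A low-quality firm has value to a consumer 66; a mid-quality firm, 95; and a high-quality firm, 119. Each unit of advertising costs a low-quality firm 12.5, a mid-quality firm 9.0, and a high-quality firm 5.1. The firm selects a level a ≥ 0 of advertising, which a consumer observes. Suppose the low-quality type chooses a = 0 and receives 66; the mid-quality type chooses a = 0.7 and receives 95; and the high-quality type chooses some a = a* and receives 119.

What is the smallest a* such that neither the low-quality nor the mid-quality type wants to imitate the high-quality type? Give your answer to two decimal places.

4.24

Mid-quality type (on-path payoff 95 − 9.0×0.7 = 88.7) won't mimic when 88.7 ≥ 119 − 9.0·a*, i.e. a* ≥ 3.37.
Low-quality type (on-path payoff 66) won't mimic when 66 ≥ 119 − 12.5·a*, i.e. a* ≥ 4.24.
Both must hold, so a* = max(4.24, 3.37) = 4.24. The low-quality type's constraint binds.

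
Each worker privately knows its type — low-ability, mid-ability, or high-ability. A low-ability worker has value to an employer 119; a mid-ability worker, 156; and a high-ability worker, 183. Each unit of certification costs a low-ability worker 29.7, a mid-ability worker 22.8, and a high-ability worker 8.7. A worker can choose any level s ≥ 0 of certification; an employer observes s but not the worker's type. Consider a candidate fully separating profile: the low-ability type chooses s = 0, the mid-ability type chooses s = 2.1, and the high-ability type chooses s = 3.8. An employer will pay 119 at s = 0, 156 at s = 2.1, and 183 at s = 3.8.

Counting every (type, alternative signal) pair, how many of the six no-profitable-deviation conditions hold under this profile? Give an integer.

High-ability (own payoff 183 − 8.7×3.8 = 149.94): to s=0 gives 119 → no gain ✓; to s=2.1 gives 156 − 8.7×2.1 = 137.73 → no gain ✓.
Mid-ability (own payoff 156 − 22.8×2.1 = 108.12): to s=0 gives 119 → profitable ✗; to s=3.8 gives 183 − 22.8×3.8 = 96.36 → no gain ✓.
Low-ability (own payoff 119): to s=2.1 gives 156 − 29.7×2.1 = 93.63 → no gain ✓; to s=3.8 gives 183 − 29.7×3.8 = 70.14 → no gain ✓.
5 of the 6 constraints hold; not an equilibrium.

5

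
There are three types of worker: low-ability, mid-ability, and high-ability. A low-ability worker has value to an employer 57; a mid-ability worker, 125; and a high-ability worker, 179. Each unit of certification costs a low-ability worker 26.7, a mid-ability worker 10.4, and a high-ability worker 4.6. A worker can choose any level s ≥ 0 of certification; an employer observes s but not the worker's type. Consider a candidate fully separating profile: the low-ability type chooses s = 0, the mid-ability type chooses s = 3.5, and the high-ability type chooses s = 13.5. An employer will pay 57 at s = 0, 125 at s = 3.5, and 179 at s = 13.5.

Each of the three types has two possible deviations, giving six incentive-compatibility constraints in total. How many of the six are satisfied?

6

Mid-ability (own payoff 125 − 10.4×3.5 = 88.6): to s=0 gives 57 → no gain ✓; to s=13.5 gives 179 − 10.4×13.5 = 38.6 → no gain ✓.
Low-ability (own payoff 57): to s=3.5 gives 125 − 26.7×3.5 = 31.55 → no gain ✓; to s=13.5 gives 179 − 26.7×13.5 = -181.45 → no gain ✓.
High-ability (own payoff 179 − 4.6×13.5 = 116.9): to s=0 gives 57 → no gain ✓; to s=3.5 gives 125 − 4.6×3.5 = 108.9 → no gain ✓.
6 of the 6 constraints hold; this profile is a separating equilibrium.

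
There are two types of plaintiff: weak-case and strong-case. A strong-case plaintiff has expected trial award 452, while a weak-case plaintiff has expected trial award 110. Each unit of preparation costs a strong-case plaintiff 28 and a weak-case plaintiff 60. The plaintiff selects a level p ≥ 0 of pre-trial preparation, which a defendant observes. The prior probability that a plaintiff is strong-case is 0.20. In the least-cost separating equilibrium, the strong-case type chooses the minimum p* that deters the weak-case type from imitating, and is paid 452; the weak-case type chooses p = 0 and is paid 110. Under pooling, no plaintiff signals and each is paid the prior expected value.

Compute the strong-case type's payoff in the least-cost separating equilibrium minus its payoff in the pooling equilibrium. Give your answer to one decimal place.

Least-cost separating signal: p* solves 110 = 452 − 60·p*, so p* = (452 − 110)/60 = 5.7.
Strong-case type's separating payoff: 452 − 28 × p* = 452 − 28 × (452 − 110)/60 = 452 − 9576/60 = 292.4.
Pooling payoff: 0.20 × 452 + 0.80 × 110 = 178.4.
Difference: 292.4 − 178.4 = 114.0.
The strong-case type prefers to separate.

114.0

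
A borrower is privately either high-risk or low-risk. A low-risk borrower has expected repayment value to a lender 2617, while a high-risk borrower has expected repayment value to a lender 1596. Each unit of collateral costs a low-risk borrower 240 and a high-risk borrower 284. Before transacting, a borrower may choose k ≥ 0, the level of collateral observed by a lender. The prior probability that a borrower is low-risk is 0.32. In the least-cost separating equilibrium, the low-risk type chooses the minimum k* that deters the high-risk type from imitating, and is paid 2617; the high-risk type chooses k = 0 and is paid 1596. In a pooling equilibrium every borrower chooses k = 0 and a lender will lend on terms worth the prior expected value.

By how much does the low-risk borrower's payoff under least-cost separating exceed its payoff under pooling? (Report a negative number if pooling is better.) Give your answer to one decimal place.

-168.5

Least-cost separating signal: k* solves 1596 = 2617 − 284·k*, so k* = (2617 − 1596)/284 ≈ 3.5951.
Low-risk type's separating payoff: 2617 − 240 × k* = 2617 − 240 × (2617 − 1596)/284 = 2617 − 245040/284 ≈ 1754.183.
Pooling payoff: 0.32 × 2617 + 0.68 × 1596 = 1922.72.
Difference: 1754.183 − 1922.72 = -168.537, i.e. -168.5 to one decimal place.
The low-risk type would prefer the pooling outcome.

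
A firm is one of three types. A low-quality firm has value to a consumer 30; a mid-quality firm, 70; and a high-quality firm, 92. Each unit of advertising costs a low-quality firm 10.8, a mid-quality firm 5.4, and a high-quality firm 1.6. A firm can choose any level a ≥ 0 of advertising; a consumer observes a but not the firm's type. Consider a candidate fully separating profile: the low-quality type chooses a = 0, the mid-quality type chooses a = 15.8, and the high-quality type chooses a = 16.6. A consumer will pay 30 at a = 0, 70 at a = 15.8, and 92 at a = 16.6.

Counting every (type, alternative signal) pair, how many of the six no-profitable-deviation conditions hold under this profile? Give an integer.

4

Mid-quality (own payoff 70 − 5.4×15.8 = -15.32): to a=0 gives 30 → profitable ✗; to a=16.6 gives 92 − 5.4×16.6 = 2.36 → profitable ✗.
Low-quality (own payoff 30): to a=15.8 gives 70 − 10.8×15.8 = -100.64 → no gain ✓; to a=16.6 gives 92 − 10.8×16.6 = -87.28 → no gain ✓.
High-quality (own payoff 92 − 1.6×16.6 = 65.44): to a=0 gives 30 → no gain ✓; to a=15.8 gives 70 − 1.6×15.8 = 44.72 → no gain ✓.
4 of the 6 constraints hold; not an equilibrium.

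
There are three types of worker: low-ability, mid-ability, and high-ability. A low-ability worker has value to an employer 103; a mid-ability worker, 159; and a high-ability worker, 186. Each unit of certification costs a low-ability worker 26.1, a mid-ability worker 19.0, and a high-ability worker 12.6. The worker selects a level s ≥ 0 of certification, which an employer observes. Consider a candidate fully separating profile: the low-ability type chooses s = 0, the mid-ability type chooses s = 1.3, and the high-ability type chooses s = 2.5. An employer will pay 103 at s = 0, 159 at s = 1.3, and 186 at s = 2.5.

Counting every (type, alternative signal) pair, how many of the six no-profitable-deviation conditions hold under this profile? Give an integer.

3

High-ability (own payoff 186 − 12.6×2.5 = 154.5): to s=0 gives 103 → no gain ✓; to s=1.3 gives 159 − 12.6×1.3 = 142.62 → no gain ✓.
Low-ability (own payoff 103): to s=1.3 gives 159 − 26.1×1.3 = 125.07 → profitable ✗; to s=2.5 gives 186 − 26.1×2.5 = 120.75 → profitable ✗.
Mid-ability (own payoff 159 − 19.0×1.3 = 134.3): to s=0 gives 103 → no gain ✓; to s=2.5 gives 186 − 19.0×2.5 = 138.5 → profitable ✗.
3 of the 6 constraints hold; not an equilibrium.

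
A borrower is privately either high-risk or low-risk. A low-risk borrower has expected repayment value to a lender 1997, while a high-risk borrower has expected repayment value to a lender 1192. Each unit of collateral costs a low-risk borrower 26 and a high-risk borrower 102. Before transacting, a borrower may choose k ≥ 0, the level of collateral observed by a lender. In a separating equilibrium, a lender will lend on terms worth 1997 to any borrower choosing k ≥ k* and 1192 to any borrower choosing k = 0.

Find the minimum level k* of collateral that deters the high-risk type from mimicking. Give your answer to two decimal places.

A high-risk borrower choosing k = 0 receives 1192.
Imitating at k* instead would pay 1997 at cost 102·k*, netting 1997 − 102·k*.
Indifference: 1192 = 1997 − 102·k*, so k* = (1997 − 1192) / 102 ≈ 7.89.
At k* the high-risk type's incentive constraint just binds; the low-risk type strictly prefers k* since its per-unit cost is lower.

7.89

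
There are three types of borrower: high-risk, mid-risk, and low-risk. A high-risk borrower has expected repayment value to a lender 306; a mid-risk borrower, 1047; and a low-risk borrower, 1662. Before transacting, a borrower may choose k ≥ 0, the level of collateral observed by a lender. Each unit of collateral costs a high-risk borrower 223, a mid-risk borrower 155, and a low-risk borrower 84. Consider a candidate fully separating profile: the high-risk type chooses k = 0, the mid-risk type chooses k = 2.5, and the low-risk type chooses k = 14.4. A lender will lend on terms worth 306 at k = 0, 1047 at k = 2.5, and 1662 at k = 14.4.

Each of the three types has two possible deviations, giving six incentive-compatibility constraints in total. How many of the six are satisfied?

Mid-risk (own payoff 1047 − 155×2.5 = 659.5): to k=0 gives 306 → no gain ✓; to k=14.4 gives 1662 − 155×14.4 = -570 → no gain ✓.
Low-risk (own payoff 1662 − 84×14.4 = 452.4): to k=0 gives 306 → no gain ✓; to k=2.5 gives 1047 − 84×2.5 = 837 → profitable ✗.
High-risk (own payoff 306): to k=2.5 gives 1047 − 223×2.5 = 489.5 → profitable ✗; to k=14.4 gives 1662 − 223×14.4 = -1549.2 → no gain ✓.
4 of the 6 constraints hold; not an equilibrium.

4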